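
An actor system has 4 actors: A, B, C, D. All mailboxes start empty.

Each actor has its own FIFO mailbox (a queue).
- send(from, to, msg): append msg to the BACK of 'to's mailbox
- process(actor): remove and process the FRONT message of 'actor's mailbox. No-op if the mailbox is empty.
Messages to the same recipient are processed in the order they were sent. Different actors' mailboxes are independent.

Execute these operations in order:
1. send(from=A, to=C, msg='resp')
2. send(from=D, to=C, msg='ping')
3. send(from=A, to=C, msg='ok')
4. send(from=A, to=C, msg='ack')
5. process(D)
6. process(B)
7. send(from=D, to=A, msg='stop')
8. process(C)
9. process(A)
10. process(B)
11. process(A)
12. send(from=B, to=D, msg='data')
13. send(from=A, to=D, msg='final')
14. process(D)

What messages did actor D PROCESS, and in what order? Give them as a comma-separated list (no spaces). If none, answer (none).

After 1 (send(from=A, to=C, msg='resp')): A:[] B:[] C:[resp] D:[]
After 2 (send(from=D, to=C, msg='ping')): A:[] B:[] C:[resp,ping] D:[]
After 3 (send(from=A, to=C, msg='ok')): A:[] B:[] C:[resp,ping,ok] D:[]
After 4 (send(from=A, to=C, msg='ack')): A:[] B:[] C:[resp,ping,ok,ack] D:[]
After 5 (process(D)): A:[] B:[] C:[resp,ping,ok,ack] D:[]
After 6 (process(B)): A:[] B:[] C:[resp,ping,ok,ack] D:[]
After 7 (send(from=D, to=A, msg='stop')): A:[stop] B:[] C:[resp,ping,ok,ack] D:[]
After 8 (process(C)): A:[stop] B:[] C:[ping,ok,ack] D:[]
After 9 (process(A)): A:[] B:[] C:[ping,ok,ack] D:[]
After 10 (process(B)): A:[] B:[] C:[ping,ok,ack] D:[]
After 11 (process(A)): A:[] B:[] C:[ping,ok,ack] D:[]
After 12 (send(from=B, to=D, msg='data')): A:[] B:[] C:[ping,ok,ack] D:[data]
After 13 (send(from=A, to=D, msg='final')): A:[] B:[] C:[ping,ok,ack] D:[data,final]
After 14 (process(D)): A:[] B:[] C:[ping,ok,ack] D:[final]

Answer: data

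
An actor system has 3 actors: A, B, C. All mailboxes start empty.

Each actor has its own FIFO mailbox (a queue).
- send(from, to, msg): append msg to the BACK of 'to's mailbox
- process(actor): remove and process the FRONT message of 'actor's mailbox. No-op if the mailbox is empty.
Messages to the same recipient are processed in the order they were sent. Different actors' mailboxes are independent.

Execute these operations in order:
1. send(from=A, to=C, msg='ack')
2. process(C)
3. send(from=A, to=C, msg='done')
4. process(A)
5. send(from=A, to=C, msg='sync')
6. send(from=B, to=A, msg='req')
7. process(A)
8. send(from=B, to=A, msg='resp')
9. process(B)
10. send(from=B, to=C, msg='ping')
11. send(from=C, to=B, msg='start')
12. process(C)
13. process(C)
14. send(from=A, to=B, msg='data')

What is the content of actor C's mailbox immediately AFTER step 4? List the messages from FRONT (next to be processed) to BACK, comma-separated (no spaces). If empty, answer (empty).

After 1 (send(from=A, to=C, msg='ack')): A:[] B:[] C:[ack]
After 2 (process(C)): A:[] B:[] C:[]
After 3 (send(from=A, to=C, msg='done')): A:[] B:[] C:[done]
After 4 (process(A)): A:[] B:[] C:[done]

done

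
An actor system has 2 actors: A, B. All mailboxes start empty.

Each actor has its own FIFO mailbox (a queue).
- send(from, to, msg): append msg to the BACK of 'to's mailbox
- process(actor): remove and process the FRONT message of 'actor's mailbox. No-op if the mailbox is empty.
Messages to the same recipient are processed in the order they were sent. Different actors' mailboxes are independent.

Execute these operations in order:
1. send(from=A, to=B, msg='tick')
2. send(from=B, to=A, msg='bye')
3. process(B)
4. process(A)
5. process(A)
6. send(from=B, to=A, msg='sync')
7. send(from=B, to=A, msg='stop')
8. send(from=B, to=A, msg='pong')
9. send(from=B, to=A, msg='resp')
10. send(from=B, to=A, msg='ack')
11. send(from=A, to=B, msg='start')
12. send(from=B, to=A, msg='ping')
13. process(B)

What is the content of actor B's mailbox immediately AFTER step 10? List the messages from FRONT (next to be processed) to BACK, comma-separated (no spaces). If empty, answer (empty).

After 1 (send(from=A, to=B, msg='tick')): A:[] B:[tick]
After 2 (send(from=B, to=A, msg='bye')): A:[bye] B:[tick]
After 3 (process(B)): A:[bye] B:[]
After 4 (process(A)): A:[] B:[]
After 5 (process(A)): A:[] B:[]
After 6 (send(from=B, to=A, msg='sync')): A:[sync] B:[]
After 7 (send(from=B, to=A, msg='stop')): A:[sync,stop] B:[]
After 8 (send(from=B, to=A, msg='pong')): A:[sync,stop,pong] B:[]
After 9 (send(from=B, to=A, msg='resp')): A:[sync,stop,pong,resp] B:[]
After 10 (send(from=B, to=A, msg='ack')): A:[sync,stop,pong,resp,ack] B:[]

(empty)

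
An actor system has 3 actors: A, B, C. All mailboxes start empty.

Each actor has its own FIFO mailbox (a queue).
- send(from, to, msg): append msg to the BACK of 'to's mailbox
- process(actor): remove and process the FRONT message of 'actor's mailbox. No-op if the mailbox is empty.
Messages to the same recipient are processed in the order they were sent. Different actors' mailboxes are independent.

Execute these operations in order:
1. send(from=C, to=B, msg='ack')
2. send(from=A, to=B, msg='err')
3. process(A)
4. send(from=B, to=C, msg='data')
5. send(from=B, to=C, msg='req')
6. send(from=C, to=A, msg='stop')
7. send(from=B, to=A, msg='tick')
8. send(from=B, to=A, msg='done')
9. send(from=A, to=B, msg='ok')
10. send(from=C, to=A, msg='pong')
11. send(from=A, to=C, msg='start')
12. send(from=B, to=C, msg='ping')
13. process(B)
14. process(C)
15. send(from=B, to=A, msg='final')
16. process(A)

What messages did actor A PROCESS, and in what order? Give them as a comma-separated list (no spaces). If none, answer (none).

After 1 (send(from=C, to=B, msg='ack')): A:[] B:[ack] C:[]
After 2 (send(from=A, to=B, msg='err')): A:[] B:[ack,err] C:[]
After 3 (process(A)): A:[] B:[ack,err] C:[]
After 4 (send(from=B, to=C, msg='data')): A:[] B:[ack,err] C:[data]
After 5 (send(from=B, to=C, msg='req')): A:[] B:[ack,err] C:[data,req]
After 6 (send(from=C, to=A, msg='stop')): A:[stop] B:[ack,err] C:[data,req]
After 7 (send(from=B, to=A, msg='tick')): A:[stop,tick] B:[ack,err] C:[data,req]
After 8 (send(from=B, to=A, msg='done')): A:[stop,tick,done] B:[ack,err] C:[data,req]
After 9 (send(from=A, to=B, msg='ok')): A:[stop,tick,done] B:[ack,err,ok] C:[data,req]
After 10 (send(from=C, to=A, msg='pong')): A:[stop,tick,done,pong] B:[ack,err,ok] C:[data,req]
After 11 (send(from=A, to=C, msg='start')): A:[stop,tick,done,pong] B:[ack,err,ok] C:[data,req,start]
After 12 (send(from=B, to=C, msg='ping')): A:[stop,tick,done,pong] B:[ack,err,ok] C:[data,req,start,ping]
After 13 (process(B)): A:[stop,tick,done,pong] B:[err,ok] C:[data,req,start,ping]
After 14 (process(C)): A:[stop,tick,done,pong] B:[err,ok] C:[req,start,ping]
After 15 (send(from=B, to=A, msg='final')): A:[stop,tick,done,pong,final] B:[err,ok] C:[req,start,ping]
After 16 (process(A)): A:[tick,done,pong,final] B:[err,ok] C:[req,start,ping]

Answer: stop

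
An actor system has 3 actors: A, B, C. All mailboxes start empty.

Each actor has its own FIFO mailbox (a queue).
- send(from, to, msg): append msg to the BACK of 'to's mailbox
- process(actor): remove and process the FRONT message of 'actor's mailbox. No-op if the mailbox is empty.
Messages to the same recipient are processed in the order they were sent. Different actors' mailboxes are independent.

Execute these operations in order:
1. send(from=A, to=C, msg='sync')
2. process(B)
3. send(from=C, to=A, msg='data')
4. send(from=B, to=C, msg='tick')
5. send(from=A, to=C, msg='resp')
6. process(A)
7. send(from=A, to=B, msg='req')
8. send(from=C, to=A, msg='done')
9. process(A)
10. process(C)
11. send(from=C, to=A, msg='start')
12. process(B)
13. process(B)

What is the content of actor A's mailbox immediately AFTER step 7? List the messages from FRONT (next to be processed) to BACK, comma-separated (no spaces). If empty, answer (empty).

After 1 (send(from=A, to=C, msg='sync')): A:[] B:[] C:[sync]
After 2 (process(B)): A:[] B:[] C:[sync]
After 3 (send(from=C, to=A, msg='data')): A:[data] B:[] C:[sync]
After 4 (send(from=B, to=C, msg='tick')): A:[data] B:[] C:[sync,tick]
After 5 (send(from=A, to=C, msg='resp')): A:[data] B:[] C:[sync,tick,resp]
After 6 (process(A)): A:[] B:[] C:[sync,tick,resp]
After 7 (send(from=A, to=B, msg='req')): A:[] B:[req] C:[sync,tick,resp]

(empty)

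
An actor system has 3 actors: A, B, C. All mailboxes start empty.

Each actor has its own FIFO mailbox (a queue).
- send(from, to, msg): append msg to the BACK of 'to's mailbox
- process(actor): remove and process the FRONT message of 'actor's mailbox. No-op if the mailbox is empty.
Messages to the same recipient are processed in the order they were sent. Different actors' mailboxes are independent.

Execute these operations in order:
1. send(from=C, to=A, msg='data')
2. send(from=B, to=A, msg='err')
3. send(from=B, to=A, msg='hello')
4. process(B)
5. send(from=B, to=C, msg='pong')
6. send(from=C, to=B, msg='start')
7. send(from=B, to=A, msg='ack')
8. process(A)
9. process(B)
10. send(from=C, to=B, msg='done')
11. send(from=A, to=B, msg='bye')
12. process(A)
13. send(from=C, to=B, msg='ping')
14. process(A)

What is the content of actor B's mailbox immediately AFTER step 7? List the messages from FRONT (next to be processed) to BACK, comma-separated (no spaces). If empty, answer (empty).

After 1 (send(from=C, to=A, msg='data')): A:[data] B:[] C:[]
After 2 (send(from=B, to=A, msg='err')): A:[data,err] B:[] C:[]
After 3 (send(from=B, to=A, msg='hello')): A:[data,err,hello] B:[] C:[]
After 4 (process(B)): A:[data,err,hello] B:[] C:[]
After 5 (send(from=B, to=C, msg='pong')): A:[data,err,hello] B:[] C:[pong]
After 6 (send(from=C, to=B, msg='start')): A:[data,err,hello] B:[start] C:[pong]
After 7 (send(from=B, to=A, msg='ack')): A:[data,err,hello,ack] B:[start] C:[pong]

start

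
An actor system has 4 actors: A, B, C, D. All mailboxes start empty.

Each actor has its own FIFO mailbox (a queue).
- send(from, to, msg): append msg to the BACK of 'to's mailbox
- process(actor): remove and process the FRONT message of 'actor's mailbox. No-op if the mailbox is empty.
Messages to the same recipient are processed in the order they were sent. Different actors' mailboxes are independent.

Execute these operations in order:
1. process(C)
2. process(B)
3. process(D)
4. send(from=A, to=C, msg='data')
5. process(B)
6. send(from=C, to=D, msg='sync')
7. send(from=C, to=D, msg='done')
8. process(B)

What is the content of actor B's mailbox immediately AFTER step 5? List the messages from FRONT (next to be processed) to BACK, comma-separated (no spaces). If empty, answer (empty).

After 1 (process(C)): A:[] B:[] C:[] D:[]
After 2 (process(B)): A:[] B:[] C:[] D:[]
After 3 (process(D)): A:[] B:[] C:[] D:[]
After 4 (send(from=A, to=C, msg='data')): A:[] B:[] C:[data] D:[]
After 5 (process(B)): A:[] B:[] C:[data] D:[]

(empty)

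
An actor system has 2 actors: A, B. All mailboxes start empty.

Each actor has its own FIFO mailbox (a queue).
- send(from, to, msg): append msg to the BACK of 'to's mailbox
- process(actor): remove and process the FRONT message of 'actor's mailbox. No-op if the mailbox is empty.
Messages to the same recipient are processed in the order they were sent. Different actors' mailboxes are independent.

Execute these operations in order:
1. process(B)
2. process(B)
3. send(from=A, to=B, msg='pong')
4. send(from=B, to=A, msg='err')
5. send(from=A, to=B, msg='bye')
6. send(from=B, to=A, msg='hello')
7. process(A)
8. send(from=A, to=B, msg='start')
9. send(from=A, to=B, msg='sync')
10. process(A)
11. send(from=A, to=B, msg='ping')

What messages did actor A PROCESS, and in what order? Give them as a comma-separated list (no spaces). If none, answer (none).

Answer: err,hello

Derivation:
After 1 (process(B)): A:[] B:[]
After 2 (process(B)): A:[] B:[]
After 3 (send(from=A, to=B, msg='pong')): A:[] B:[pong]
After 4 (send(from=B, to=A, msg='err')): A:[err] B:[pong]
After 5 (send(from=A, to=B, msg='bye')): A:[err] B:[pong,bye]
After 6 (send(from=B, to=A, msg='hello')): A:[err,hello] B:[pong,bye]
After 7 (process(A)): A:[hello] B:[pong,bye]
After 8 (send(from=A, to=B, msg='start')): A:[hello] B:[pong,bye,start]
After 9 (send(from=A, to=B, msg='sync')): A:[hello] B:[pong,bye,start,sync]
After 10 (process(A)): A:[] B:[pong,bye,start,sync]
After 11 (send(from=A, to=B, msg='ping')): A:[] B:[pong,bye,start,sync,ping]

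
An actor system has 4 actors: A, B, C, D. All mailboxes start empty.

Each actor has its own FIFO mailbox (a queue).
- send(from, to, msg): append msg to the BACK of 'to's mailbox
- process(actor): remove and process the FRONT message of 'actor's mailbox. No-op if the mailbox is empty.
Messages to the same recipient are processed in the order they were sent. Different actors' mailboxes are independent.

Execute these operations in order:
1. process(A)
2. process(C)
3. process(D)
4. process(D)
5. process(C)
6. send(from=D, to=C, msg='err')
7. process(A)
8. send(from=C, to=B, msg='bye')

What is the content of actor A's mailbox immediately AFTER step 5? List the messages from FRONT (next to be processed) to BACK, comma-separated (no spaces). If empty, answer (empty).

After 1 (process(A)): A:[] B:[] C:[] D:[]
After 2 (process(C)): A:[] B:[] C:[] D:[]
After 3 (process(D)): A:[] B:[] C:[] D:[]
After 4 (process(D)): A:[] B:[] C:[] D:[]
After 5 (process(C)): A:[] B:[] C:[] D:[]

(empty)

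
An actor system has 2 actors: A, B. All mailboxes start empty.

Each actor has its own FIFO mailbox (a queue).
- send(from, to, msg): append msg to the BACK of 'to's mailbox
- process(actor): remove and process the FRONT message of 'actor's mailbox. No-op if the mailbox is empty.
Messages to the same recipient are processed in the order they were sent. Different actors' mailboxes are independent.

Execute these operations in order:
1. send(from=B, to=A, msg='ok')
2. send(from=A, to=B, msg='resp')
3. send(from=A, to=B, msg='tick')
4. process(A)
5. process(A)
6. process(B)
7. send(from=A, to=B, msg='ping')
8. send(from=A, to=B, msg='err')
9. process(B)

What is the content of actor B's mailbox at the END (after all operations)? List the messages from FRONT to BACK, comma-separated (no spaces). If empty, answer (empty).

After 1 (send(from=B, to=A, msg='ok')): A:[ok] B:[]
After 2 (send(from=A, to=B, msg='resp')): A:[ok] B:[resp]
After 3 (send(from=A, to=B, msg='tick')): A:[ok] B:[resp,tick]
After 4 (process(A)): A:[] B:[resp,tick]
After 5 (process(A)): A:[] B:[resp,tick]
After 6 (process(B)): A:[] B:[tick]
After 7 (send(from=A, to=B, msg='ping')): A:[] B:[tick,ping]
After 8 (send(from=A, to=B, msg='err')): A:[] B:[tick,ping,err]
After 9 (process(B)): A:[] B:[ping,err]

Answer: ping,err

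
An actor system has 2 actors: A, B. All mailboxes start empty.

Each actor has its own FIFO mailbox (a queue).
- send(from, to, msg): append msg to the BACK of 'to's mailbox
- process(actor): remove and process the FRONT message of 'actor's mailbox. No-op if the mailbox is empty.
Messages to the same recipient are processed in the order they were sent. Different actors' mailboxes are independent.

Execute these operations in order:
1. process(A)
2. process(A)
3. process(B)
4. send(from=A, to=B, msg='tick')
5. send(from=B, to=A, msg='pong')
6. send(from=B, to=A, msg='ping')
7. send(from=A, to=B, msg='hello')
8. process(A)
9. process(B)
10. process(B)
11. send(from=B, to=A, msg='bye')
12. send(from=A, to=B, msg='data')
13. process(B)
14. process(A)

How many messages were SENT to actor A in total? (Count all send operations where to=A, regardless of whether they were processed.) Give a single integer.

After 1 (process(A)): A:[] B:[]
After 2 (process(A)): A:[] B:[]
After 3 (process(B)): A:[] B:[]
After 4 (send(from=A, to=B, msg='tick')): A:[] B:[tick]
After 5 (send(from=B, to=A, msg='pong')): A:[pong] B:[tick]
After 6 (send(from=B, to=A, msg='ping')): A:[pong,ping] B:[tick]
After 7 (send(from=A, to=B, msg='hello')): A:[pong,ping] B:[tick,hello]
After 8 (process(A)): A:[ping] B:[tick,hello]
After 9 (process(B)): A:[ping] B:[hello]
After 10 (process(B)): A:[ping] B:[]
After 11 (send(from=B, to=A, msg='bye')): A:[ping,bye] B:[]
After 12 (send(from=A, to=B, msg='data')): A:[ping,bye] B:[data]
After 13 (process(B)): A:[ping,bye] B:[]
After 14 (process(A)): A:[bye] B:[]

Answer: 3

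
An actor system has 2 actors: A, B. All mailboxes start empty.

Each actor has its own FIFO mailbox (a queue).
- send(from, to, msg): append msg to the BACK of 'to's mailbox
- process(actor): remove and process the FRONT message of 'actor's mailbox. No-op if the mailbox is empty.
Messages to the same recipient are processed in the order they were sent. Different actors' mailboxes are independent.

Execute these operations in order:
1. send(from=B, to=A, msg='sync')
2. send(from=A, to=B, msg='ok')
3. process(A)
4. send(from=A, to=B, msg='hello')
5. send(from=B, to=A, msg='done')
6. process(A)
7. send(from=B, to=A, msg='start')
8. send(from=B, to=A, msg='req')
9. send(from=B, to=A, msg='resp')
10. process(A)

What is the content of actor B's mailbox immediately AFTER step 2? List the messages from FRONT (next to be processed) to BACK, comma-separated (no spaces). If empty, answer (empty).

After 1 (send(from=B, to=A, msg='sync')): A:[sync] B:[]
After 2 (send(from=A, to=B, msg='ok')): A:[sync] B:[ok]

ok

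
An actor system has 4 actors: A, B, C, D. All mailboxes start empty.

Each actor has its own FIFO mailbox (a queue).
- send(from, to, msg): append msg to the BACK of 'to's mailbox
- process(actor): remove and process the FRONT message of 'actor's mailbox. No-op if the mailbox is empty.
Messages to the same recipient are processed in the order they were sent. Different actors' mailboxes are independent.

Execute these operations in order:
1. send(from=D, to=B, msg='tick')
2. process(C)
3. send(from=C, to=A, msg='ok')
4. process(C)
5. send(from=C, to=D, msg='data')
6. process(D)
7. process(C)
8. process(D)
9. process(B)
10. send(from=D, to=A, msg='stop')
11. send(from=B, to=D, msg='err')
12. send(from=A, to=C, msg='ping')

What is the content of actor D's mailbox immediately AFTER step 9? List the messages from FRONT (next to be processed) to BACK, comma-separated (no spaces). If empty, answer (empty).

After 1 (send(from=D, to=B, msg='tick')): A:[] B:[tick] C:[] D:[]
After 2 (process(C)): A:[] B:[tick] C:[] D:[]
After 3 (send(from=C, to=A, msg='ok')): A:[ok] B:[tick] C:[] D:[]
After 4 (process(C)): A:[ok] B:[tick] C:[] D:[]
After 5 (send(from=C, to=D, msg='data')): A:[ok] B:[tick] C:[] D:[data]
After 6 (process(D)): A:[ok] B:[tick] C:[] D:[]
After 7 (process(C)): A:[ok] B:[tick] C:[] D:[]
After 8 (process(D)): A:[ok] B:[tick] C:[] D:[]
After 9 (process(B)): A:[ok] B:[] C:[] D:[]

(empty)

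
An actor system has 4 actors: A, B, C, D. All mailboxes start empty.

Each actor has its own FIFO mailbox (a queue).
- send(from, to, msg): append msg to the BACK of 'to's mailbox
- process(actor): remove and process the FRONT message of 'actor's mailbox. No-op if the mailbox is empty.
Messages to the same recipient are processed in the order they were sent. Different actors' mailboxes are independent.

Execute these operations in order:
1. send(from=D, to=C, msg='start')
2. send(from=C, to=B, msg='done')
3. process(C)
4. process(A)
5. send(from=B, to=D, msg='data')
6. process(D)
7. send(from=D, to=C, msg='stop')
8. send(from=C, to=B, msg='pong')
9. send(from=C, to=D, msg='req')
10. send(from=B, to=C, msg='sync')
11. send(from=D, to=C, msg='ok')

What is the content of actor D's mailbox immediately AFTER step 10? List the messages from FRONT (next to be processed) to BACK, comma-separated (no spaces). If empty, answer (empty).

After 1 (send(from=D, to=C, msg='start')): A:[] B:[] C:[start] D:[]
After 2 (send(from=C, to=B, msg='done')): A:[] B:[done] C:[start] D:[]
After 3 (process(C)): A:[] B:[done] C:[] D:[]
After 4 (process(A)): A:[] B:[done] C:[] D:[]
After 5 (send(from=B, to=D, msg='data')): A:[] B:[done] C:[] D:[data]
After 6 (process(D)): A:[] B:[done] C:[] D:[]
After 7 (send(from=D, to=C, msg='stop')): A:[] B:[done] C:[stop] D:[]
After 8 (send(from=C, to=B, msg='pong')): A:[] B:[done,pong] C:[stop] D:[]
After 9 (send(from=C, to=D, msg='req')): A:[] B:[done,pong] C:[stop] D:[req]
After 10 (send(from=B, to=C, msg='sync')): A:[] B:[done,pong] C:[stop,sync] D:[req]

req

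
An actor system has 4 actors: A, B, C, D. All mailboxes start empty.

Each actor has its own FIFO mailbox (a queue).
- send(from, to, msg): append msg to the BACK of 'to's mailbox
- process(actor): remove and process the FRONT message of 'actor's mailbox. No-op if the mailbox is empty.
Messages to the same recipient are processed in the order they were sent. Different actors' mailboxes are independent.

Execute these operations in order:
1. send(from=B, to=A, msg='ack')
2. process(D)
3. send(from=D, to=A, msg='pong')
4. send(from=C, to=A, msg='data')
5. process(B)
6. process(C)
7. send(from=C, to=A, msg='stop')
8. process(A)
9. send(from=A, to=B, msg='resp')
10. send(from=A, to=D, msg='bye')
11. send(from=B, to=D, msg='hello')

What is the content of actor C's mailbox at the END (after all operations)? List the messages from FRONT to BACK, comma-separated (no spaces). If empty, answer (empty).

Answer: (empty)

Derivation:
After 1 (send(from=B, to=A, msg='ack')): A:[ack] B:[] C:[] D:[]
After 2 (process(D)): A:[ack] B:[] C:[] D:[]
After 3 (send(from=D, to=A, msg='pong')): A:[ack,pong] B:[] C:[] D:[]
After 4 (send(from=C, to=A, msg='data')): A:[ack,pong,data] B:[] C:[] D:[]
After 5 (process(B)): A:[ack,pong,data] B:[] C:[] D:[]
After 6 (process(C)): A:[ack,pong,data] B:[] C:[] D:[]
After 7 (send(from=C, to=A, msg='stop')): A:[ack,pong,data,stop] B:[] C:[] D:[]
After 8 (process(A)): A:[pong,data,stop] B:[] C:[] D:[]
After 9 (send(from=A, to=B, msg='resp')): A:[pong,data,stop] B:[resp] C:[] D:[]
After 10 (send(from=A, to=D, msg='bye')): A:[pong,data,stop] B:[resp] C:[] D:[bye]
After 11 (send(from=B, to=D, msg='hello')): A:[pong,data,stop] B:[resp] C:[] D:[bye,hello]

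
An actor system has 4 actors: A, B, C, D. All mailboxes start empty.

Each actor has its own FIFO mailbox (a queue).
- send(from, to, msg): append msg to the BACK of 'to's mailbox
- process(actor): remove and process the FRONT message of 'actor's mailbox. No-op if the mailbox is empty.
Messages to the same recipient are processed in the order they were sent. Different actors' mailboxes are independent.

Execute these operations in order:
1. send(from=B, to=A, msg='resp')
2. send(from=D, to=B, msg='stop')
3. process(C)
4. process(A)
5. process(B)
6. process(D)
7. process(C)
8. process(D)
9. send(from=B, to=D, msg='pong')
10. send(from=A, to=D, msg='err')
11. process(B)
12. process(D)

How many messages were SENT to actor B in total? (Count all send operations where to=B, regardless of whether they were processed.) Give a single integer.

After 1 (send(from=B, to=A, msg='resp')): A:[resp] B:[] C:[] D:[]
After 2 (send(from=D, to=B, msg='stop')): A:[resp] B:[stop] C:[] D:[]
After 3 (process(C)): A:[resp] B:[stop] C:[] D:[]
After 4 (process(A)): A:[] B:[stop] C:[] D:[]
After 5 (process(B)): A:[] B:[] C:[] D:[]
After 6 (process(D)): A:[] B:[] C:[] D:[]
After 7 (process(C)): A:[] B:[] C:[] D:[]
After 8 (process(D)): A:[] B:[] C:[] D:[]
After 9 (send(from=B, to=D, msg='pong')): A:[] B:[] C:[] D:[pong]
After 10 (send(from=A, to=D, msg='err')): A:[] B:[] C:[] D:[pong,err]
After 11 (process(B)): A:[] B:[] C:[] D:[pong,err]
After 12 (process(D)): A:[] B:[] C:[] D:[err]

Answer: 1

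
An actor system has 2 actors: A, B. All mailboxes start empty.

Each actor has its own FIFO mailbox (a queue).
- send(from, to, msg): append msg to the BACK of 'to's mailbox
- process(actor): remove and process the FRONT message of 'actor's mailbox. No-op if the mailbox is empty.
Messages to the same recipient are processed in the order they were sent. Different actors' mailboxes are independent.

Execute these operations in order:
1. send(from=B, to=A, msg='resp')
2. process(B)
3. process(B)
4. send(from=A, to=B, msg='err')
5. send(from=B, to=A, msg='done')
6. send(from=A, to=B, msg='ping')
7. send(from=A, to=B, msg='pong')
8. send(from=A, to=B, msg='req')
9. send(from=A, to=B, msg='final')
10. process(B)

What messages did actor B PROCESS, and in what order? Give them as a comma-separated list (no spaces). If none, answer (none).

Answer: err

Derivation:
After 1 (send(from=B, to=A, msg='resp')): A:[resp] B:[]
After 2 (process(B)): A:[resp] B:[]
After 3 (process(B)): A:[resp] B:[]
After 4 (send(from=A, to=B, msg='err')): A:[resp] B:[err]
After 5 (send(from=B, to=A, msg='done')): A:[resp,done] B:[err]
After 6 (send(from=A, to=B, msg='ping')): A:[resp,done] B:[err,ping]
After 7 (send(from=A, to=B, msg='pong')): A:[resp,done] B:[err,ping,pong]
After 8 (send(from=A, to=B, msg='req')): A:[resp,done] B:[err,ping,pong,req]
After 9 (send(from=A, to=B, msg='final')): A:[resp,done] B:[err,ping,pong,req,final]
After 10 (process(B)): A:[resp,done] B:[ping,pong,req,final]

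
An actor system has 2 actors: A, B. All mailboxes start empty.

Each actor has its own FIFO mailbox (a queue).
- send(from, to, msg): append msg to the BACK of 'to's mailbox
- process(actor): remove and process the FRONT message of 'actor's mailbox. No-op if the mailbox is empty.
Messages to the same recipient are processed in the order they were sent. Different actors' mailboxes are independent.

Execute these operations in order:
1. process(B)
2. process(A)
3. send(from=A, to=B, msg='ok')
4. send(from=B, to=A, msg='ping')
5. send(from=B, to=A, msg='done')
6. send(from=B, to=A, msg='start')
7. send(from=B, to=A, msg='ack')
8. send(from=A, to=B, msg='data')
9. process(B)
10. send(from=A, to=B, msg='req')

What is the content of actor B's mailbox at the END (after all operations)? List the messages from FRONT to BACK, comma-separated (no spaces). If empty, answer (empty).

After 1 (process(B)): A:[] B:[]
After 2 (process(A)): A:[] B:[]
After 3 (send(from=A, to=B, msg='ok')): A:[] B:[ok]
After 4 (send(from=B, to=A, msg='ping')): A:[ping] B:[ok]
After 5 (send(from=B, to=A, msg='done')): A:[ping,done] B:[ok]
After 6 (send(from=B, to=A, msg='start')): A:[ping,done,start] B:[ok]
After 7 (send(from=B, to=A, msg='ack')): A:[ping,done,start,ack] B:[ok]
After 8 (send(from=A, to=B, msg='data')): A:[ping,done,start,ack] B:[ok,data]
After 9 (process(B)): A:[ping,done,start,ack] B:[data]
After 10 (send(from=A, to=B, msg='req')): A:[ping,done,start,ack] B:[data,req]

Answer: data,req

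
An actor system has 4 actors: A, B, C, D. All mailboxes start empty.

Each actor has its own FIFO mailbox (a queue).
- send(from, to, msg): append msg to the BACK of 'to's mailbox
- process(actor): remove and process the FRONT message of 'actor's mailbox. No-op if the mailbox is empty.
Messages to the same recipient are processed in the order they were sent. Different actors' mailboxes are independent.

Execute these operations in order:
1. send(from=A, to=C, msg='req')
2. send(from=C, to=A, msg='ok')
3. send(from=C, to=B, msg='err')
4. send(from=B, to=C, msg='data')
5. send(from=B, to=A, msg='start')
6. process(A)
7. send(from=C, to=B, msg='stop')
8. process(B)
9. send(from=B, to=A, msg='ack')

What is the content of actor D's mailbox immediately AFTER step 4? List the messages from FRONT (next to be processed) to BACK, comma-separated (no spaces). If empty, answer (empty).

After 1 (send(from=A, to=C, msg='req')): A:[] B:[] C:[req] D:[]
After 2 (send(from=C, to=A, msg='ok')): A:[ok] B:[] C:[req] D:[]
After 3 (send(from=C, to=B, msg='err')): A:[ok] B:[err] C:[req] D:[]
After 4 (send(from=B, to=C, msg='data')): A:[ok] B:[err] C:[req,data] D:[]

(empty)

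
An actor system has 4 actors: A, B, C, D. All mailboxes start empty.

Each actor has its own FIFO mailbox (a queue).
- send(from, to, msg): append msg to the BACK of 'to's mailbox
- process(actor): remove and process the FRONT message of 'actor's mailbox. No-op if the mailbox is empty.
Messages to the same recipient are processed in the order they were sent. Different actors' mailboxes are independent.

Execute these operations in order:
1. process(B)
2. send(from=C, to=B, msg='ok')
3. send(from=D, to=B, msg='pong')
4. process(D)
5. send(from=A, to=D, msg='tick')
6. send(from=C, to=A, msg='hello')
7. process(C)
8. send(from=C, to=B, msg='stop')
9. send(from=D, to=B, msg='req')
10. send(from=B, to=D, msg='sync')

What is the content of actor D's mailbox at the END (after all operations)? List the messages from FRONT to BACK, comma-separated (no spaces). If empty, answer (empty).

After 1 (process(B)): A:[] B:[] C:[] D:[]
After 2 (send(from=C, to=B, msg='ok')): A:[] B:[ok] C:[] D:[]
After 3 (send(from=D, to=B, msg='pong')): A:[] B:[ok,pong] C:[] D:[]
After 4 (process(D)): A:[] B:[ok,pong] C:[] D:[]
After 5 (send(from=A, to=D, msg='tick')): A:[] B:[ok,pong] C:[] D:[tick]
After 6 (send(from=C, to=A, msg='hello')): A:[hello] B:[ok,pong] C:[] D:[tick]
After 7 (process(C)): A:[hello] B:[ok,pong] C:[] D:[tick]
After 8 (send(from=C, to=B, msg='stop')): A:[hello] B:[ok,pong,stop] C:[] D:[tick]
After 9 (send(from=D, to=B, msg='req')): A:[hello] B:[ok,pong,stop,req] C:[] D:[tick]
After 10 (send(from=B, to=D, msg='sync')): A:[hello] B:[ok,pong,stop,req] C:[] D:[tick,sync]

Answer: tick,sync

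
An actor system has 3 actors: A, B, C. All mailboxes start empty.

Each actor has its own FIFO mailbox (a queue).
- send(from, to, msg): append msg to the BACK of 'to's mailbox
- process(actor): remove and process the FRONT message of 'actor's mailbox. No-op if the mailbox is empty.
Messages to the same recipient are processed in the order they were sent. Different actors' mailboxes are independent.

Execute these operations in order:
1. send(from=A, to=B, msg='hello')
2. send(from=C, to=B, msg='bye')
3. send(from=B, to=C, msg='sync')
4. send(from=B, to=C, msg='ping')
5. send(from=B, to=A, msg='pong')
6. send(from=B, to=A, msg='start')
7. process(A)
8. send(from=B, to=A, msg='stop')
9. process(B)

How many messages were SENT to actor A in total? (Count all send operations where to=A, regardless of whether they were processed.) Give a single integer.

Answer: 3

Derivation:
After 1 (send(from=A, to=B, msg='hello')): A:[] B:[hello] C:[]
After 2 (send(from=C, to=B, msg='bye')): A:[] B:[hello,bye] C:[]
After 3 (send(from=B, to=C, msg='sync')): A:[] B:[hello,bye] C:[sync]
After 4 (send(from=B, to=C, msg='ping')): A:[] B:[hello,bye] C:[sync,ping]
After 5 (send(from=B, to=A, msg='pong')): A:[pong] B:[hello,bye] C:[sync,ping]
After 6 (send(from=B, to=A, msg='start')): A:[pong,start] B:[hello,bye] C:[sync,ping]
After 7 (process(A)): A:[start] B:[hello,bye] C:[sync,ping]
After 8 (send(from=B, to=A, msg='stop')): A:[start,stop] B:[hello,bye] C:[sync,ping]
After 9 (process(B)): A:[start,stop] B:[bye] C:[sync,ping]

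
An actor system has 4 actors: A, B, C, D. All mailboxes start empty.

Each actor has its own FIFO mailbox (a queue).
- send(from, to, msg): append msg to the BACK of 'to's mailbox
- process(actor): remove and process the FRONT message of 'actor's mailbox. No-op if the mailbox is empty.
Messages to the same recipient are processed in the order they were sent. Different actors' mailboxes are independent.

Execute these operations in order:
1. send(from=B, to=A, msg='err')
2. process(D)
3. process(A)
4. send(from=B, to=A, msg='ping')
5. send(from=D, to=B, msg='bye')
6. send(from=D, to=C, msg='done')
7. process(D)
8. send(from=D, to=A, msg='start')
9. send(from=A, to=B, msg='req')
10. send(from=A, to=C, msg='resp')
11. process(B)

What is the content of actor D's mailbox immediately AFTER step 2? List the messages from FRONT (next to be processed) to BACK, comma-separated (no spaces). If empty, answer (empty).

After 1 (send(from=B, to=A, msg='err')): A:[err] B:[] C:[] D:[]
After 2 (process(D)): A:[err] B:[] C:[] D:[]

(empty)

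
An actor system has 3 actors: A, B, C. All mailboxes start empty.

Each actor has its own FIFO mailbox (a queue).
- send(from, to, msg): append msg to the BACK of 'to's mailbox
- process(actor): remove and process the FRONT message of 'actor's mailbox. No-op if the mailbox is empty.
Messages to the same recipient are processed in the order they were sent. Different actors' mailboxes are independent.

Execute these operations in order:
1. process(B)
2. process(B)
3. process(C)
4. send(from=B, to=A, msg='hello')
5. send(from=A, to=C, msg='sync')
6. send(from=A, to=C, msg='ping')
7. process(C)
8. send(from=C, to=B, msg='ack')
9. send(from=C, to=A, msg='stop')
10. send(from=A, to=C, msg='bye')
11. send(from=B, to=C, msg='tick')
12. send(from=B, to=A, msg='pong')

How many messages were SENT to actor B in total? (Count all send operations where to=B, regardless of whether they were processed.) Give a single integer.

After 1 (process(B)): A:[] B:[] C:[]
After 2 (process(B)): A:[] B:[] C:[]
After 3 (process(C)): A:[] B:[] C:[]
After 4 (send(from=B, to=A, msg='hello')): A:[hello] B:[] C:[]
After 5 (send(from=A, to=C, msg='sync')): A:[hello] B:[] C:[sync]
After 6 (send(from=A, to=C, msg='ping')): A:[hello] B:[] C:[sync,ping]
After 7 (process(C)): A:[hello] B:[] C:[ping]
After 8 (send(from=C, to=B, msg='ack')): A:[hello] B:[ack] C:[ping]
After 9 (send(from=C, to=A, msg='stop')): A:[hello,stop] B:[ack] C:[ping]
After 10 (send(from=A, to=C, msg='bye')): A:[hello,stop] B:[ack] C:[ping,bye]
After 11 (send(from=B, to=C, msg='tick')): A:[hello,stop] B:[ack] C:[ping,bye,tick]
After 12 (send(from=B, to=A, msg='pong')): A:[hello,stop,pong] B:[ack] C:[ping,bye,tick]

Answer: 1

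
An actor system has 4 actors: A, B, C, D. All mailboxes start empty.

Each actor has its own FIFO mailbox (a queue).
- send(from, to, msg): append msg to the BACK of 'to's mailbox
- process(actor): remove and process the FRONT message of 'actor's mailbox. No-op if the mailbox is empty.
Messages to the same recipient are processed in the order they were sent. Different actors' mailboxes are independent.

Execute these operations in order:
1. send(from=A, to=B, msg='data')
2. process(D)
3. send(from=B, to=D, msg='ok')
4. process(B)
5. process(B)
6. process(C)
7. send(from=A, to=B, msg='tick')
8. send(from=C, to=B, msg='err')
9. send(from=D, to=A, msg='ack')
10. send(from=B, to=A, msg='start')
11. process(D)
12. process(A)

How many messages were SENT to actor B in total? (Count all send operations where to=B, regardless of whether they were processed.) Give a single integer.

After 1 (send(from=A, to=B, msg='data')): A:[] B:[data] C:[] D:[]
After 2 (process(D)): A:[] B:[data] C:[] D:[]
After 3 (send(from=B, to=D, msg='ok')): A:[] B:[data] C:[] D:[ok]
After 4 (process(B)): A:[] B:[] C:[] D:[ok]
After 5 (process(B)): A:[] B:[] C:[] D:[ok]
After 6 (process(C)): A:[] B:[] C:[] D:[ok]
After 7 (send(from=A, to=B, msg='tick')): A:[] B:[tick] C:[] D:[ok]
After 8 (send(from=C, to=B, msg='err')): A:[] B:[tick,err] C:[] D:[ok]
After 9 (send(from=D, to=A, msg='ack')): A:[ack] B:[tick,err] C:[] D:[ok]
After 10 (send(from=B, to=A, msg='start')): A:[ack,start] B:[tick,err] C:[] D:[ok]
After 11 (process(D)): A:[ack,start] B:[tick,err] C:[] D:[]
After 12 (process(A)): A:[start] B:[tick,err] C:[] D:[]

Answer: 3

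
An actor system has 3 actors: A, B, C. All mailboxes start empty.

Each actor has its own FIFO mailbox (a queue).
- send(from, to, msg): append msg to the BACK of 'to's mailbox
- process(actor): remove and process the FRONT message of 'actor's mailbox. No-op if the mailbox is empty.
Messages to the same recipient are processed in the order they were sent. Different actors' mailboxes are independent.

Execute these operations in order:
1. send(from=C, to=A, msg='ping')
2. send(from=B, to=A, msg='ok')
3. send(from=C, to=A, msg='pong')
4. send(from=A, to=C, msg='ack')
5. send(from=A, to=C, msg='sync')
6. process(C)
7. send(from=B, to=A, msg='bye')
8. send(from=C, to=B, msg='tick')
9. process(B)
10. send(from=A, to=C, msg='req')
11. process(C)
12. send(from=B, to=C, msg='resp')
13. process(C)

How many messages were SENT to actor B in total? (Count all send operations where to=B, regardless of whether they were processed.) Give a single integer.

After 1 (send(from=C, to=A, msg='ping')): A:[ping] B:[] C:[]
After 2 (send(from=B, to=A, msg='ok')): A:[ping,ok] B:[] C:[]
After 3 (send(from=C, to=A, msg='pong')): A:[ping,ok,pong] B:[] C:[]
After 4 (send(from=A, to=C, msg='ack')): A:[ping,ok,pong] B:[] C:[ack]
After 5 (send(from=A, to=C, msg='sync')): A:[ping,ok,pong] B:[] C:[ack,sync]
After 6 (process(C)): A:[ping,ok,pong] B:[] C:[sync]
After 7 (send(from=B, to=A, msg='bye')): A:[ping,ok,pong,bye] B:[] C:[sync]
After 8 (send(from=C, to=B, msg='tick')): A:[ping,ok,pong,bye] B:[tick] C:[sync]
After 9 (process(B)): A:[ping,ok,pong,bye] B:[] C:[sync]
After 10 (send(from=A, to=C, msg='req')): A:[ping,ok,pong,bye] B:[] C:[sync,req]
After 11 (process(C)): A:[ping,ok,pong,bye] B:[] C:[req]
After 12 (send(from=B, to=C, msg='resp')): A:[ping,ok,pong,bye] B:[] C:[req,resp]
After 13 (process(C)): A:[ping,ok,pong,bye] B:[] C:[resp]

Answer: 1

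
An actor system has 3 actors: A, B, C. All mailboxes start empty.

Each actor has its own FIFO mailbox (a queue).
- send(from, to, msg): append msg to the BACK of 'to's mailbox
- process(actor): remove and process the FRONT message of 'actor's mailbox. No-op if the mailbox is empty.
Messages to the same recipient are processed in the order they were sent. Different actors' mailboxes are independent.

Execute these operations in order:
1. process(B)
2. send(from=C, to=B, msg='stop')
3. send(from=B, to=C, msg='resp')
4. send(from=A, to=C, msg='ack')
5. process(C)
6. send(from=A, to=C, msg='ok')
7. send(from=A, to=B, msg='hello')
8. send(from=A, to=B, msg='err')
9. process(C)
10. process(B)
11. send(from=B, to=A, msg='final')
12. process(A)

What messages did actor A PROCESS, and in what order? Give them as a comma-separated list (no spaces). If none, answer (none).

After 1 (process(B)): A:[] B:[] C:[]
After 2 (send(from=C, to=B, msg='stop')): A:[] B:[stop] C:[]
After 3 (send(from=B, to=C, msg='resp')): A:[] B:[stop] C:[resp]
After 4 (send(from=A, to=C, msg='ack')): A:[] B:[stop] C:[resp,ack]
After 5 (process(C)): A:[] B:[stop] C:[ack]
After 6 (send(from=A, to=C, msg='ok')): A:[] B:[stop] C:[ack,ok]
After 7 (send(from=A, to=B, msg='hello')): A:[] B:[stop,hello] C:[ack,ok]
After 8 (send(from=A, to=B, msg='err')): A:[] B:[stop,hello,err] C:[ack,ok]
After 9 (process(C)): A:[] B:[stop,hello,err] C:[ok]
After 10 (process(B)): A:[] B:[hello,err] C:[ok]
After 11 (send(from=B, to=A, msg='final')): A:[final] B:[hello,err] C:[ok]
After 12 (process(A)): A:[] B:[hello,err] C:[ok]

Answer: final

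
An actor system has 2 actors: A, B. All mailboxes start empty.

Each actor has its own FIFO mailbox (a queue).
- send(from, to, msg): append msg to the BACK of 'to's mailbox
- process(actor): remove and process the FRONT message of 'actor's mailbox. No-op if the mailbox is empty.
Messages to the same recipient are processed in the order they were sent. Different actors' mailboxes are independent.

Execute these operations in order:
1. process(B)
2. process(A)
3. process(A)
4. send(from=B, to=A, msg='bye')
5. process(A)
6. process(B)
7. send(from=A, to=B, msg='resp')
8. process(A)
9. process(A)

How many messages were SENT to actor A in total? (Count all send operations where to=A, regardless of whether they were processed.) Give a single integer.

Answer: 1

Derivation:
After 1 (process(B)): A:[] B:[]
After 2 (process(A)): A:[] B:[]
After 3 (process(A)): A:[] B:[]
After 4 (send(from=B, to=A, msg='bye')): A:[bye] B:[]
After 5 (process(A)): A:[] B:[]
After 6 (process(B)): A:[] B:[]
After 7 (send(from=A, to=B, msg='resp')): A:[] B:[resp]
After 8 (process(A)): A:[] B:[resp]
After 9 (process(A)): A:[] B:[resp]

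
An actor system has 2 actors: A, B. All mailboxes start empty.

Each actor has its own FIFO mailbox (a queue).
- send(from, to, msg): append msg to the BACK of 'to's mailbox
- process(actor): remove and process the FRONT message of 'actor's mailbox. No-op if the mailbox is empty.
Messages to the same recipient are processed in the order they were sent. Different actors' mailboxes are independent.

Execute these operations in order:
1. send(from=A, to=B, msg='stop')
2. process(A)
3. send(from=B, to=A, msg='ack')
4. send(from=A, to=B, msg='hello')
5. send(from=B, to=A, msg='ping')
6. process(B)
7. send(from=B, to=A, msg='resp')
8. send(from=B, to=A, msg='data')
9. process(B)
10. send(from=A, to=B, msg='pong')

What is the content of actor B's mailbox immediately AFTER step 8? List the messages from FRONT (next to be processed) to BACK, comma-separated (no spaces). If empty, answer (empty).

After 1 (send(from=A, to=B, msg='stop')): A:[] B:[stop]
After 2 (process(A)): A:[] B:[stop]
After 3 (send(from=B, to=A, msg='ack')): A:[ack] B:[stop]
After 4 (send(from=A, to=B, msg='hello')): A:[ack] B:[stop,hello]
After 5 (send(from=B, to=A, msg='ping')): A:[ack,ping] B:[stop,hello]
After 6 (process(B)): A:[ack,ping] B:[hello]
After 7 (send(from=B, to=A, msg='resp')): A:[ack,ping,resp] B:[hello]
After 8 (send(from=B, to=A, msg='data')): A:[ack,ping,resp,data] B:[hello]

hello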